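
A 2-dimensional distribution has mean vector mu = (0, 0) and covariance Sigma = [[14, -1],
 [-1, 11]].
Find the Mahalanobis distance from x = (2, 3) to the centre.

Step 1 — centre the observation: (x - mu) = (2, 3).

Step 2 — invert Sigma. det(Sigma) = 14·11 - (-1)² = 153.
  Sigma^{-1} = (1/det) · [[d, -b], [-b, a]] = [[0.0719, 0.0065],
 [0.0065, 0.0915]].

Step 3 — form the quadratic (x - mu)^T · Sigma^{-1} · (x - mu):
  Sigma^{-1} · (x - mu) = (0.1634, 0.2876).
  (x - mu)^T · [Sigma^{-1} · (x - mu)] = (2)·(0.1634) + (3)·(0.2876) = 1.1895.

Step 4 — take square root: d = √(1.1895) ≈ 1.0907.

d(x, mu) = √(1.1895) ≈ 1.0907


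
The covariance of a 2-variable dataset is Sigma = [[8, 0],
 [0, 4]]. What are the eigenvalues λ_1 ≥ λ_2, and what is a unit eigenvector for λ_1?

Step 1 — characteristic polynomial of 2×2 Sigma:
  det(Sigma - λI) = λ² - trace · λ + det = 0.
  trace = 8 + 4 = 12, det = 8·4 - (0)² = 32.
Step 2 — discriminant:
  Δ = trace² - 4·det = 144 - 128 = 16.
Step 3 — eigenvalues:
  λ = (trace ± √Δ)/2 = (12 ± 4)/2,
  λ_1 = 8,  λ_2 = 4.

Step 4 — unit eigenvector for λ_1: Sigma is diagonal, so its eigenvectors are the coordinate axes. λ_1 = 8 is the diagonal entry on the first coordinate axis, hence
  v_1 = (1, 0) (||v_1|| = 1).

λ_1 = 8,  λ_2 = 4;  v_1 ≈ (1, 0)


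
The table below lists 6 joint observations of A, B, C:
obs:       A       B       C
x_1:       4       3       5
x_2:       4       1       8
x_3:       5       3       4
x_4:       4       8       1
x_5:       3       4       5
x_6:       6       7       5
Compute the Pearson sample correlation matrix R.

Step 1 — column means:
  mean(A) = (4 + 4 + 5 + 4 + 3 + 6) / 6 = 26/6 = 4.3333
  mean(B) = (3 + 1 + 3 + 8 + 4 + 7) / 6 = 26/6 = 4.3333
  mean(C) = (5 + 8 + 4 + 1 + 5 + 5) / 6 = 28/6 = 4.6667

Step 2 — sample variances and covariances s[i,j] = (1/(n-1)) · Σ_k (x_{k,i} - mean_i) · (x_{k,j} - mean_j), with n-1 = 5:
  s[A,A] = ((-0.3333)·(-0.3333) + (-0.3333)·(-0.3333) + (0.6667)·(0.6667) + (-0.3333)·(-0.3333) + (-1.3333)·(-1.3333) + (1.6667)·(1.6667)) / 5 = 5.3333/5 = 1.0667
  s[A,B] = ((-0.3333)·(-1.3333) + (-0.3333)·(-3.3333) + (0.6667)·(-1.3333) + (-0.3333)·(3.6667) + (-1.3333)·(-0.3333) + (1.6667)·(2.6667)) / 5 = 4.3333/5 = 0.8667
  s[A,C] = ((-0.3333)·(0.3333) + (-0.3333)·(3.3333) + (0.6667)·(-0.6667) + (-0.3333)·(-3.6667) + (-1.3333)·(0.3333) + (1.6667)·(0.3333)) / 5 = -0.3333/5 = -0.0667
  s[B,B] = ((-1.3333)·(-1.3333) + (-3.3333)·(-3.3333) + (-1.3333)·(-1.3333) + (3.6667)·(3.6667) + (-0.3333)·(-0.3333) + (2.6667)·(2.6667)) / 5 = 35.3333/5 = 7.0667
  s[B,C] = ((-1.3333)·(0.3333) + (-3.3333)·(3.3333) + (-1.3333)·(-0.6667) + (3.6667)·(-3.6667) + (-0.3333)·(0.3333) + (2.6667)·(0.3333)) / 5 = -23.3333/5 = -4.6667
  s[C,C] = ((0.3333)·(0.3333) + (3.3333)·(3.3333) + (-0.6667)·(-0.6667) + (-3.6667)·(-3.6667) + (0.3333)·(0.3333) + (0.3333)·(0.3333)) / 5 = 25.3333/5 = 5.0667
  Sample standard deviations s_i = √(s[i,i]):
  s(A) = √(1.0667) = 1.0328
  s(B) = √(7.0667) = 2.6583
  s(C) = √(5.0667) = 2.2509

Step 3 — r_{ij} = s_{ij} / (s_i · s_j):
  r[A,A] = 1 (diagonal).
  r[A,B] = 0.8667 / (1.0328 · 2.6583) = 0.8667 / 2.7455 = 0.3157
  r[A,C] = -0.0667 / (1.0328 · 2.2509) = -0.0667 / 2.3247 = -0.0287
  r[B,B] = 1 (diagonal).
  r[B,C] = -4.6667 / (2.6583 · 2.2509) = -4.6667 / 5.9837 = -0.7799
  r[C,C] = 1 (diagonal).

R is symmetric with unit diagonal. Assembling:

R = [[1, 0.3157, -0.0287],
 [0.3157, 1, -0.7799],
 [-0.0287, -0.7799, 1]]


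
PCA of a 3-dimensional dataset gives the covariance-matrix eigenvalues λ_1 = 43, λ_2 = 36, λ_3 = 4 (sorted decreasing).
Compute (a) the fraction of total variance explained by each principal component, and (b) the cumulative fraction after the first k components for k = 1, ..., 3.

Step 1 — total variance = trace(Sigma) = Σ λ_i = 43 + 36 + 4 = 83.

Step 2 — fraction explained by component i = λ_i / Σ λ:
  PC1: 43/83 = 0.5181
  PC2: 36/83 = 0.4337
  PC3: 4/83 = 0.0482

Step 3 — cumulative fraction after k components = (λ_1 + ... + λ_k) / Σ λ:
  k = 1: 43/83 = 0.5181
  k = 2: (43 + 36)/83 = 79/83 = 0.9518
  k = 3: (43 + 36 + 4)/83 = 83/83 = 1

Summary (fraction, with percent):

explained: PC1 0.5181 (51.81%), PC2 0.4337 (43.37%), PC3 0.0482 (4.82%);  cumulative: 0.5181, 0.9518, 1


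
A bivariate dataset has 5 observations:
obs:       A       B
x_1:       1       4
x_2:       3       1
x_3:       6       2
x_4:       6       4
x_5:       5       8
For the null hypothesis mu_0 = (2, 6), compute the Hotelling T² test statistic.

Step 1 — sample mean vector:
  mean(A) = (1 + 3 + 6 + 6 + 5) / 5 = 21/5 = 4.2
  mean(B) = (4 + 1 + 2 + 4 + 8) / 5 = 19/5 = 3.8
  x̄ = (4.2, 3.8),  deviation x̄ - mu_0 = (4.2, 3.8) - (2, 6) = (2.2, -2.2).

Step 2 — sample covariance matrix, S[i,j] = (1/(n-1)) · Σ_k (x_{k,i} - mean_i) · (x_{k,j} - mean_j), divisor n-1 = 4:
  S[A,A] = ((-3.2)·(-3.2) + (-1.2)·(-1.2) + (1.8)·(1.8) + (1.8)·(1.8) + (0.8)·(0.8)) / 4 = 18.8/4 = 4.7
  S[A,B] = ((-3.2)·(0.2) + (-1.2)·(-2.8) + (1.8)·(-1.8) + (1.8)·(0.2) + (0.8)·(4.2)) / 4 = 3.2/4 = 0.8
  S[B,B] = ((0.2)·(0.2) + (-2.8)·(-2.8) + (-1.8)·(-1.8) + (0.2)·(0.2) + (4.2)·(4.2)) / 4 = 28.8/4 = 7.2
  S = [[4.7, 0.8],
 [0.8, 7.2]].

Step 3 — invert S. det(S) = 4.7·7.2 - (0.8)² = 33.2.
  S^{-1} = (1/det) · [[d, -b], [-b, a]] = [[0.2169, -0.0241],
 [-0.0241, 0.1416]].

Step 4 — quadratic form (x̄ - mu_0)^T · S^{-1} · (x̄ - mu_0):
  S^{-1} · (x̄ - mu_0) = (0.5301, -0.3645),
  (x̄ - mu_0)^T · [...] = (2.2)·(0.5301) + (-2.2)·(-0.3645) = 1.9681.

Step 5 — scale by n: T² = 5 · 1.9681 = 9.8404.

T² ≈ 9.8404


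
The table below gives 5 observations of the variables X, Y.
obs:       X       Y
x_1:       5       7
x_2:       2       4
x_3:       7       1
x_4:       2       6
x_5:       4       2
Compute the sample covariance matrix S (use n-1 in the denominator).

Step 1 — column means:
  mean(X) = (5 + 2 + 7 + 2 + 4) / 5 = 20/5 = 4
  mean(Y) = (7 + 4 + 1 + 6 + 2) / 5 = 20/5 = 4

Step 2 — sample covariance S[i,j] = (1/(n-1)) · Σ_k (x_{k,i} - mean_i) · (x_{k,j} - mean_j), with n-1 = 4.
  S[X,X] = ((1)·(1) + (-2)·(-2) + (3)·(3) + (-2)·(-2) + (0)·(0)) / 4 = 18/4 = 4.5
  S[X,Y] = ((1)·(3) + (-2)·(0) + (3)·(-3) + (-2)·(2) + (0)·(-2)) / 4 = -10/4 = -2.5
  S[Y,Y] = ((3)·(3) + (0)·(0) + (-3)·(-3) + (2)·(2) + (-2)·(-2)) / 4 = 26/4 = 6.5

S is symmetric (S[j,i] = S[i,j]). Assembling:

S = [[4.5, -2.5],
 [-2.5, 6.5]]


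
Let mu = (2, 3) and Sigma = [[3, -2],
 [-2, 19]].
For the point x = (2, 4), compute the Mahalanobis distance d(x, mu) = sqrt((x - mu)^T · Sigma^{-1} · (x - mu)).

Step 1 — centre the observation: (x - mu) = (0, 1).

Step 2 — invert Sigma. det(Sigma) = 3·19 - (-2)² = 53.
  Sigma^{-1} = (1/det) · [[d, -b], [-b, a]] = [[0.3585, 0.0377],
 [0.0377, 0.0566]].

Step 3 — form the quadratic (x - mu)^T · Sigma^{-1} · (x - mu):
  Sigma^{-1} · (x - mu) = (0.0377, 0.0566).
  (x - mu)^T · [Sigma^{-1} · (x - mu)] = (0)·(0.0377) + (1)·(0.0566) = 0.0566.

Step 4 — take square root: d = √(0.0566) ≈ 0.2379.

d(x, mu) = √(0.0566) ≈ 0.2379


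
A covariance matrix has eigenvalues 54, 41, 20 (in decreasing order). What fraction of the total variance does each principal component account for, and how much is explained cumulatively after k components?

Step 1 — total variance = trace(Sigma) = Σ λ_i = 54 + 41 + 20 = 115.

Step 2 — fraction explained by component i = λ_i / Σ λ:
  PC1: 54/115 = 0.4696
  PC2: 41/115 = 0.3565
  PC3: 20/115 = 0.1739

Step 3 — cumulative fraction after k components = (λ_1 + ... + λ_k) / Σ λ:
  k = 1: 54/115 = 0.4696
  k = 2: (54 + 41)/115 = 95/115 = 0.8261
  k = 3: (54 + 41 + 20)/115 = 115/115 = 1

Summary (fraction, with percent):

explained: PC1 0.4696 (46.96%), PC2 0.3565 (35.65%), PC3 0.1739 (17.39%);  cumulative: 0.4696, 0.8261, 1


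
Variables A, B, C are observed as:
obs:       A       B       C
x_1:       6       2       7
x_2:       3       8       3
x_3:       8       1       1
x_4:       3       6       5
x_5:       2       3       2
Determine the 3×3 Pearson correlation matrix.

Step 1 — column means:
  mean(A) = (6 + 3 + 8 + 3 + 2) / 5 = 22/5 = 4.4
  mean(B) = (2 + 8 + 1 + 6 + 3) / 5 = 20/5 = 4
  mean(C) = (7 + 3 + 1 + 5 + 2) / 5 = 18/5 = 3.6

Step 2 — sample variances and covariances s[i,j] = (1/(n-1)) · Σ_k (x_{k,i} - mean_i) · (x_{k,j} - mean_j), with n-1 = 4:
  s[A,A] = ((1.6)·(1.6) + (-1.4)·(-1.4) + (3.6)·(3.6) + (-1.4)·(-1.4) + (-2.4)·(-2.4)) / 4 = 25.2/4 = 6.3
  s[A,B] = ((1.6)·(-2) + (-1.4)·(4) + (3.6)·(-3) + (-1.4)·(2) + (-2.4)·(-1)) / 4 = -20/4 = -5
  s[A,C] = ((1.6)·(3.4) + (-1.4)·(-0.6) + (3.6)·(-2.6) + (-1.4)·(1.4) + (-2.4)·(-1.6)) / 4 = -1.2/4 = -0.3
  s[B,B] = ((-2)·(-2) + (4)·(4) + (-3)·(-3) + (2)·(2) + (-1)·(-1)) / 4 = 34/4 = 8.5
  s[B,C] = ((-2)·(3.4) + (4)·(-0.6) + (-3)·(-2.6) + (2)·(1.4) + (-1)·(-1.6)) / 4 = 3/4 = 0.75
  s[C,C] = ((3.4)·(3.4) + (-0.6)·(-0.6) + (-2.6)·(-2.6) + (1.4)·(1.4) + (-1.6)·(-1.6)) / 4 = 23.2/4 = 5.8
  Sample standard deviations s_i = √(s[i,i]):
  s(A) = √(6.3) = 2.51
  s(B) = √(8.5) = 2.9155
  s(C) = √(5.8) = 2.4083

Step 3 — r_{ij} = s_{ij} / (s_i · s_j):
  r[A,A] = 1 (diagonal).
  r[A,B] = -5 / (2.51 · 2.9155) = -5 / 7.3178 = -0.6833
  r[A,C] = -0.3 / (2.51 · 2.4083) = -0.3 / 6.0448 = -0.0496
  r[B,B] = 1 (diagonal).
  r[B,C] = 0.75 / (2.9155 · 2.4083) = 0.75 / 7.0214 = 0.1068
  r[C,C] = 1 (diagonal).

R is symmetric with unit diagonal. Assembling:

R = [[1, -0.6833, -0.0496],
 [-0.6833, 1, 0.1068],
 [-0.0496, 0.1068, 1]]


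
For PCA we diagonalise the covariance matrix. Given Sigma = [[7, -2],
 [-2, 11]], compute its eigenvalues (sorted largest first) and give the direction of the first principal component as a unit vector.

Step 1 — characteristic polynomial of 2×2 Sigma:
  det(Sigma - λI) = λ² - trace · λ + det = 0.
  trace = 7 + 11 = 18, det = 7·11 - (-2)² = 73.
Step 2 — discriminant:
  Δ = trace² - 4·det = 324 - 292 = 32.
Step 3 — eigenvalues:
  λ = (trace ± √Δ)/2 = (18 ± 5.6569)/2,
  λ_1 = 11.8284,  λ_2 = 6.1716.

Step 4 — unit eigenvector for λ_1: solve (Sigma - λ_1 I)v = 0. First row:
  (7 - 11.8284)·v_x + (-2)·v_y = 0, i.e. (-4.8284)·v_x + (-2)·v_y = 0,
  so v ∝ (b, λ_1 - a) = (-2, 4.8284); multiply by -1 so the first entry is positive: u = (2, -4.8284).
  ||u|| = √((2)² + (-4.8284)²) = √(27.3137) ≈ 5.2263,
  v_1 = u/||u|| ≈ (0.3827, -0.9239) (||v_1|| = 1).

λ_1 = 11.8284,  λ_2 = 6.1716;  v_1 ≈ (0.3827, -0.9239)


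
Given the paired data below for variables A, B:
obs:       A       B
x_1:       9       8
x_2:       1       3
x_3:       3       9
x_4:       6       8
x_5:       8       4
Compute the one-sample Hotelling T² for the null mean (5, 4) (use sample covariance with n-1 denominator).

Step 1 — sample mean vector:
  mean(A) = (9 + 1 + 3 + 6 + 8) / 5 = 27/5 = 5.4
  mean(B) = (8 + 3 + 9 + 8 + 4) / 5 = 32/5 = 6.4
  x̄ = (5.4, 6.4),  deviation x̄ - mu_0 = (5.4, 6.4) - (5, 4) = (0.4, 2.4).

Step 2 — sample covariance matrix, S[i,j] = (1/(n-1)) · Σ_k (x_{k,i} - mean_i) · (x_{k,j} - mean_j), divisor n-1 = 4:
  S[A,A] = ((3.6)·(3.6) + (-4.4)·(-4.4) + (-2.4)·(-2.4) + (0.6)·(0.6) + (2.6)·(2.6)) / 4 = 45.2/4 = 11.3
  S[A,B] = ((3.6)·(1.6) + (-4.4)·(-3.4) + (-2.4)·(2.6) + (0.6)·(1.6) + (2.6)·(-2.4)) / 4 = 9.2/4 = 2.3
  S[B,B] = ((1.6)·(1.6) + (-3.4)·(-3.4) + (2.6)·(2.6) + (1.6)·(1.6) + (-2.4)·(-2.4)) / 4 = 29.2/4 = 7.3
  S = [[11.3, 2.3],
 [2.3, 7.3]].

Step 3 — invert S. det(S) = 11.3·7.3 - (2.3)² = 77.2.
  S^{-1} = (1/det) · [[d, -b], [-b, a]] = [[0.0946, -0.0298],
 [-0.0298, 0.1464]].

Step 4 — quadratic form (x̄ - mu_0)^T · S^{-1} · (x̄ - mu_0):
  S^{-1} · (x̄ - mu_0) = (-0.0337, 0.3394),
  (x̄ - mu_0)^T · [...] = (0.4)·(-0.0337) + (2.4)·(0.3394) = 0.801.

Step 5 — scale by n: T² = 5 · 0.801 = 4.0052.

T² ≈ 4.0052


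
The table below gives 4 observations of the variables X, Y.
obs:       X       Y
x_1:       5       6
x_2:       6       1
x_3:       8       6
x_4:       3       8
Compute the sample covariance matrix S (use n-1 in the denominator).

Step 1 — column means:
  mean(X) = (5 + 6 + 8 + 3) / 4 = 22/4 = 5.5
  mean(Y) = (6 + 1 + 6 + 8) / 4 = 21/4 = 5.25

Step 2 — sample covariance S[i,j] = (1/(n-1)) · Σ_k (x_{k,i} - mean_i) · (x_{k,j} - mean_j), with n-1 = 3.
  S[X,X] = ((-0.5)·(-0.5) + (0.5)·(0.5) + (2.5)·(2.5) + (-2.5)·(-2.5)) / 3 = 13/3 = 4.3333
  S[X,Y] = ((-0.5)·(0.75) + (0.5)·(-4.25) + (2.5)·(0.75) + (-2.5)·(2.75)) / 3 = -7.5/3 = -2.5
  S[Y,Y] = ((0.75)·(0.75) + (-4.25)·(-4.25) + (0.75)·(0.75) + (2.75)·(2.75)) / 3 = 26.75/3 = 8.9167

S is symmetric (S[j,i] = S[i,j]). Assembling:

S = [[4.3333, -2.5],
 [-2.5, 8.9167]]


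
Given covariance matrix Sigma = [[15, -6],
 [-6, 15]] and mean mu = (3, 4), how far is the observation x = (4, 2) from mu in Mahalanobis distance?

Step 1 — centre the observation: (x - mu) = (1, -2).

Step 2 — invert Sigma. det(Sigma) = 15·15 - (-6)² = 189.
  Sigma^{-1} = (1/det) · [[d, -b], [-b, a]] = [[0.0794, 0.0317],
 [0.0317, 0.0794]].

Step 3 — form the quadratic (x - mu)^T · Sigma^{-1} · (x - mu):
  Sigma^{-1} · (x - mu) = (0.0159, -0.127).
  (x - mu)^T · [Sigma^{-1} · (x - mu)] = (1)·(0.0159) + (-2)·(-0.127) = 0.2698.

Step 4 — take square root: d = √(0.2698) ≈ 0.5195.

d(x, mu) = √(0.2698) ≈ 0.5195


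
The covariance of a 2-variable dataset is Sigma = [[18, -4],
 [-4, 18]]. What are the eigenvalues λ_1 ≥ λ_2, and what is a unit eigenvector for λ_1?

Step 1 — characteristic polynomial of 2×2 Sigma:
  det(Sigma - λI) = λ² - trace · λ + det = 0.
  trace = 18 + 18 = 36, det = 18·18 - (-4)² = 308.
Step 2 — discriminant:
  Δ = trace² - 4·det = 1296 - 1232 = 64.
Step 3 — eigenvalues:
  λ = (trace ± √Δ)/2 = (36 ± 8)/2,
  λ_1 = 22,  λ_2 = 14.

Step 4 — unit eigenvector for λ_1: solve (Sigma - λ_1 I)v = 0. First row:
  (18 - 22)·v_x + (-4)·v_y = 0, i.e. (-4)·v_x + (-4)·v_y = 0,
  so v ∝ (b, λ_1 - a) = (-4, 4); multiply by -1 so the first entry is positive: u = (4, -4).
  ||u|| = √((4)² + (-4)²) = √(32) ≈ 5.6569,
  v_1 = u/||u|| ≈ (0.7071, -0.7071) (||v_1|| = 1).

λ_1 = 22,  λ_2 = 14;  v_1 ≈ (0.7071, -0.7071)


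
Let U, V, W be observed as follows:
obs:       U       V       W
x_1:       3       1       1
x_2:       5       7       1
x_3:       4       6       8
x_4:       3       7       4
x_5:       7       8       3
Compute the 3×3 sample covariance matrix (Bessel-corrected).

Step 1 — column means:
  mean(U) = (3 + 5 + 4 + 3 + 7) / 5 = 22/5 = 4.4
  mean(V) = (1 + 7 + 6 + 7 + 8) / 5 = 29/5 = 5.8
  mean(W) = (1 + 1 + 8 + 4 + 3) / 5 = 17/5 = 3.4

Step 2 — sample covariance S[i,j] = (1/(n-1)) · Σ_k (x_{k,i} - mean_i) · (x_{k,j} - mean_j), with n-1 = 4.
  S[U,U] = ((-1.4)·(-1.4) + (0.6)·(0.6) + (-0.4)·(-0.4) + (-1.4)·(-1.4) + (2.6)·(2.6)) / 4 = 11.2/4 = 2.8
  S[U,V] = ((-1.4)·(-4.8) + (0.6)·(1.2) + (-0.4)·(0.2) + (-1.4)·(1.2) + (2.6)·(2.2)) / 4 = 11.4/4 = 2.85
  S[U,W] = ((-1.4)·(-2.4) + (0.6)·(-2.4) + (-0.4)·(4.6) + (-1.4)·(0.6) + (2.6)·(-0.4)) / 4 = -1.8/4 = -0.45
  S[V,V] = ((-4.8)·(-4.8) + (1.2)·(1.2) + (0.2)·(0.2) + (1.2)·(1.2) + (2.2)·(2.2)) / 4 = 30.8/4 = 7.7
  S[V,W] = ((-4.8)·(-2.4) + (1.2)·(-2.4) + (0.2)·(4.6) + (1.2)·(0.6) + (2.2)·(-0.4)) / 4 = 9.4/4 = 2.35
  S[W,W] = ((-2.4)·(-2.4) + (-2.4)·(-2.4) + (4.6)·(4.6) + (0.6)·(0.6) + (-0.4)·(-0.4)) / 4 = 33.2/4 = 8.3

S is symmetric (S[j,i] = S[i,j]). Assembling:

S = [[2.8, 2.85, -0.45],
 [2.85, 7.7, 2.35],
 [-0.45, 2.35, 8.3]]


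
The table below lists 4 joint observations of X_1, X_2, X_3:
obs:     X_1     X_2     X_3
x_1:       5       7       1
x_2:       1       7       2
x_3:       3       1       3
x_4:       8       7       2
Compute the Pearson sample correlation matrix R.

Step 1 — column means:
  mean(X_1) = (5 + 1 + 3 + 8) / 4 = 17/4 = 4.25
  mean(X_2) = (7 + 7 + 1 + 7) / 4 = 22/4 = 5.5
  mean(X_3) = (1 + 2 + 3 + 2) / 4 = 8/4 = 2

Step 2 — sample variances and covariances s[i,j] = (1/(n-1)) · Σ_k (x_{k,i} - mean_i) · (x_{k,j} - mean_j), with n-1 = 3:
  s[X_1,X_1] = ((0.75)·(0.75) + (-3.25)·(-3.25) + (-1.25)·(-1.25) + (3.75)·(3.75)) / 3 = 26.75/3 = 8.9167
  s[X_1,X_2] = ((0.75)·(1.5) + (-3.25)·(1.5) + (-1.25)·(-4.5) + (3.75)·(1.5)) / 3 = 7.5/3 = 2.5
  s[X_1,X_3] = ((0.75)·(-1) + (-3.25)·(0) + (-1.25)·(1) + (3.75)·(0)) / 3 = -2/3 = -0.6667
  s[X_2,X_2] = ((1.5)·(1.5) + (1.5)·(1.5) + (-4.5)·(-4.5) + (1.5)·(1.5)) / 3 = 27/3 = 9
  s[X_2,X_3] = ((1.5)·(-1) + (1.5)·(0) + (-4.5)·(1) + (1.5)·(0)) / 3 = -6/3 = -2
  s[X_3,X_3] = ((-1)·(-1) + (0)·(0) + (1)·(1) + (0)·(0)) / 3 = 2/3 = 0.6667
  Sample standard deviations s_i = √(s[i,i]):
  s(X_1) = √(8.9167) = 2.9861
  s(X_2) = √(9) = 3
  s(X_3) = √(0.6667) = 0.8165

Step 3 — r_{ij} = s_{ij} / (s_i · s_j):
  r[X_1,X_1] = 1 (diagonal).
  r[X_1,X_2] = 2.5 / (2.9861 · 3) = 2.5 / 8.9582 = 0.2791
  r[X_1,X_3] = -0.6667 / (2.9861 · 0.8165) = -0.6667 / 2.4381 = -0.2734
  r[X_2,X_2] = 1 (diagonal).
  r[X_2,X_3] = -2 / (3 · 0.8165) = -2 / 2.4495 = -0.8165
  r[X_3,X_3] = 1 (diagonal).

R is symmetric with unit diagonal. Assembling:

R = [[1, 0.2791, -0.2734],
 [0.2791, 1, -0.8165],
 [-0.2734, -0.8165, 1]]


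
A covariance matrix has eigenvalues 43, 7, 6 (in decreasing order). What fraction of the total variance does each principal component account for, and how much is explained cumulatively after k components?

Step 1 — total variance = trace(Sigma) = Σ λ_i = 43 + 7 + 6 = 56.

Step 2 — fraction explained by component i = λ_i / Σ λ:
  PC1: 43/56 = 0.7679
  PC2: 7/56 = 0.125
  PC3: 6/56 = 0.1071

Step 3 — cumulative fraction after k components = (λ_1 + ... + λ_k) / Σ λ:
  k = 1: 43/56 = 0.7679
  k = 2: (43 + 7)/56 = 50/56 = 0.8929
  k = 3: (43 + 7 + 6)/56 = 56/56 = 1

Summary (fraction, with percent):

explained: PC1 0.7679 (76.79%), PC2 0.125 (12.5%), PC3 0.1071 (10.71%);  cumulative: 0.7679, 0.8929, 1


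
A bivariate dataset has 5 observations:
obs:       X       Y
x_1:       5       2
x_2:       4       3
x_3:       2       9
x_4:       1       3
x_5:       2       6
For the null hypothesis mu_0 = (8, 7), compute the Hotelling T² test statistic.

Step 1 — sample mean vector:
  mean(X) = (5 + 4 + 2 + 1 + 2) / 5 = 14/5 = 2.8
  mean(Y) = (2 + 3 + 9 + 3 + 6) / 5 = 23/5 = 4.6
  x̄ = (2.8, 4.6),  deviation x̄ - mu_0 = (2.8, 4.6) - (8, 7) = (-5.2, -2.4).

Step 2 — sample covariance matrix, S[i,j] = (1/(n-1)) · Σ_k (x_{k,i} - mean_i) · (x_{k,j} - mean_j), divisor n-1 = 4:
  S[X,X] = ((2.2)·(2.2) + (1.2)·(1.2) + (-0.8)·(-0.8) + (-1.8)·(-1.8) + (-0.8)·(-0.8)) / 4 = 10.8/4 = 2.7
  S[X,Y] = ((2.2)·(-2.6) + (1.2)·(-1.6) + (-0.8)·(4.4) + (-1.8)·(-1.6) + (-0.8)·(1.4)) / 4 = -9.4/4 = -2.35
  S[Y,Y] = ((-2.6)·(-2.6) + (-1.6)·(-1.6) + (4.4)·(4.4) + (-1.6)·(-1.6) + (1.4)·(1.4)) / 4 = 33.2/4 = 8.3
  S = [[2.7, -2.35],
 [-2.35, 8.3]].

Step 3 — invert S. det(S) = 2.7·8.3 - (-2.35)² = 16.8875.
  S^{-1} = (1/det) · [[d, -b], [-b, a]] = [[0.4915, 0.1392],
 [0.1392, 0.1599]].

Step 4 — quadratic form (x̄ - mu_0)^T · S^{-1} · (x̄ - mu_0):
  S^{-1} · (x̄ - mu_0) = (-2.8897, -1.1073),
  (x̄ - mu_0)^T · [...] = (-5.2)·(-2.8897) + (-2.4)·(-1.1073) = 17.6841.

Step 5 — scale by n: T² = 5 · 17.6841 = 88.4204.

T² ≈ 88.4204


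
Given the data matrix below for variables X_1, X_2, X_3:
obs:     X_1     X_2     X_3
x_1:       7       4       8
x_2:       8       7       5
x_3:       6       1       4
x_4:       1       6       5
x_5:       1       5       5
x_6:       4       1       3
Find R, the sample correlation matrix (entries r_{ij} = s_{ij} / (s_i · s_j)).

Step 1 — column means:
  mean(X_1) = (7 + 8 + 6 + 1 + 1 + 4) / 6 = 27/6 = 4.5
  mean(X_2) = (4 + 7 + 1 + 6 + 5 + 1) / 6 = 24/6 = 4
  mean(X_3) = (8 + 5 + 4 + 5 + 5 + 3) / 6 = 30/6 = 5

Step 2 — sample variances and covariances s[i,j] = (1/(n-1)) · Σ_k (x_{k,i} - mean_i) · (x_{k,j} - mean_j), with n-1 = 5:
  s[X_1,X_1] = ((2.5)·(2.5) + (3.5)·(3.5) + (1.5)·(1.5) + (-3.5)·(-3.5) + (-3.5)·(-3.5) + (-0.5)·(-0.5)) / 5 = 45.5/5 = 9.1
  s[X_1,X_2] = ((2.5)·(0) + (3.5)·(3) + (1.5)·(-3) + (-3.5)·(2) + (-3.5)·(1) + (-0.5)·(-3)) / 5 = -3/5 = -0.6
  s[X_1,X_3] = ((2.5)·(3) + (3.5)·(0) + (1.5)·(-1) + (-3.5)·(0) + (-3.5)·(0) + (-0.5)·(-2)) / 5 = 7/5 = 1.4
  s[X_2,X_2] = ((0)·(0) + (3)·(3) + (-3)·(-3) + (2)·(2) + (1)·(1) + (-3)·(-3)) / 5 = 32/5 = 6.4
  s[X_2,X_3] = ((0)·(3) + (3)·(0) + (-3)·(-1) + (2)·(0) + (1)·(0) + (-3)·(-2)) / 5 = 9/5 = 1.8
  s[X_3,X_3] = ((3)·(3) + (0)·(0) + (-1)·(-1) + (0)·(0) + (0)·(0) + (-2)·(-2)) / 5 = 14/5 = 2.8
  Sample standard deviations s_i = √(s[i,i]):
  s(X_1) = √(9.1) = 3.0166
  s(X_2) = √(6.4) = 2.5298
  s(X_3) = √(2.8) = 1.6733

Step 3 — r_{ij} = s_{ij} / (s_i · s_j):
  r[X_1,X_1] = 1 (diagonal).
  r[X_1,X_2] = -0.6 / (3.0166 · 2.5298) = -0.6 / 7.6315 = -0.0786
  r[X_1,X_3] = 1.4 / (3.0166 · 1.6733) = 1.4 / 5.0478 = 0.2774
  r[X_2,X_2] = 1 (diagonal).
  r[X_2,X_3] = 1.8 / (2.5298 · 1.6733) = 1.8 / 4.2332 = 0.4252
  r[X_3,X_3] = 1 (diagonal).

R is symmetric with unit diagonal. Assembling:

R = [[1, -0.0786, 0.2774],
 [-0.0786, 1, 0.4252],
 [0.2774, 0.4252, 1]]


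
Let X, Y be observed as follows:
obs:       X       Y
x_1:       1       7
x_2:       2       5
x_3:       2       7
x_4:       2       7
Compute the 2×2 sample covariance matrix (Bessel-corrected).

Step 1 — column means:
  mean(X) = (1 + 2 + 2 + 2) / 4 = 7/4 = 1.75
  mean(Y) = (7 + 5 + 7 + 7) / 4 = 26/4 = 6.5

Step 2 — sample covariance S[i,j] = (1/(n-1)) · Σ_k (x_{k,i} - mean_i) · (x_{k,j} - mean_j), with n-1 = 3.
  S[X,X] = ((-0.75)·(-0.75) + (0.25)·(0.25) + (0.25)·(0.25) + (0.25)·(0.25)) / 3 = 0.75/3 = 0.25
  S[X,Y] = ((-0.75)·(0.5) + (0.25)·(-1.5) + (0.25)·(0.5) + (0.25)·(0.5)) / 3 = -0.5/3 = -0.1667
  S[Y,Y] = ((0.5)·(0.5) + (-1.5)·(-1.5) + (0.5)·(0.5) + (0.5)·(0.5)) / 3 = 3/3 = 1

S is symmetric (S[j,i] = S[i,j]). Assembling:

S = [[0.25, -0.1667],
 [-0.1667, 1]]


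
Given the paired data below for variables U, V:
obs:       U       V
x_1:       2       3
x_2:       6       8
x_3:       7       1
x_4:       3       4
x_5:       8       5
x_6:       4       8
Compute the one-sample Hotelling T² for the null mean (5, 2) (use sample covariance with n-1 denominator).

Step 1 — sample mean vector:
  mean(U) = (2 + 6 + 7 + 3 + 8 + 4) / 6 = 30/6 = 5
  mean(V) = (3 + 8 + 1 + 4 + 5 + 8) / 6 = 29/6 = 4.8333
  x̄ = (5, 4.8333),  deviation x̄ - mu_0 = (5, 4.8333) - (5, 2) = (0, 2.8333).

Step 2 — sample covariance matrix, S[i,j] = (1/(n-1)) · Σ_k (x_{k,i} - mean_i) · (x_{k,j} - mean_j), divisor n-1 = 5:
  S[U,U] = ((-3)·(-3) + (1)·(1) + (2)·(2) + (-2)·(-2) + (3)·(3) + (-1)·(-1)) / 5 = 28/5 = 5.6
  S[U,V] = ((-3)·(-1.8333) + (1)·(3.1667) + (2)·(-3.8333) + (-2)·(-0.8333) + (3)·(0.1667) + (-1)·(3.1667)) / 5 = 0/5 = 0
  S[V,V] = ((-1.8333)·(-1.8333) + (3.1667)·(3.1667) + (-3.8333)·(-3.8333) + (-0.8333)·(-0.8333) + (0.1667)·(0.1667) + (3.1667)·(3.1667)) / 5 = 38.8333/5 = 7.7667
  S = [[5.6, 0],
 [0, 7.7667]].

Step 3 — invert S. det(S) = 5.6·7.7667 - (0)² = 43.4933.
  S^{-1} = (1/det) · [[d, -b], [-b, a]] = [[0.1786, 0],
 [0, 0.1288]].

Step 4 — quadratic form (x̄ - mu_0)^T · S^{-1} · (x̄ - mu_0):
  S^{-1} · (x̄ - mu_0) = (0, 0.3648),
  (x̄ - mu_0)^T · [...] = (0)·(0) + (2.8333)·(0.3648) = 1.0336.

Step 5 — scale by n: T² = 6 · 1.0336 = 6.2017.

T² ≈ 6.2017


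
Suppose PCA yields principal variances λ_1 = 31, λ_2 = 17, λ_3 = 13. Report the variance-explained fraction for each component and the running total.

Step 1 — total variance = trace(Sigma) = Σ λ_i = 31 + 17 + 13 = 61.

Step 2 — fraction explained by component i = λ_i / Σ λ:
  PC1: 31/61 = 0.5082
  PC2: 17/61 = 0.2787
  PC3: 13/61 = 0.2131

Step 3 — cumulative fraction after k components = (λ_1 + ... + λ_k) / Σ λ:
  k = 1: 31/61 = 0.5082
  k = 2: (31 + 17)/61 = 48/61 = 0.7869
  k = 3: (31 + 17 + 13)/61 = 61/61 = 1

Summary (fraction, with percent):

explained: PC1 0.5082 (50.82%), PC2 0.2787 (27.87%), PC3 0.2131 (21.31%);  cumulative: 0.5082, 0.7869, 1


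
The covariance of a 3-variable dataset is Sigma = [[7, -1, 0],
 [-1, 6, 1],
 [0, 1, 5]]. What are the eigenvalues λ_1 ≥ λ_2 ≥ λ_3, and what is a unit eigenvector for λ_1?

Step 1 — characteristic polynomial p(λ) = det(λI - Sigma) = λ³ - tr·λ² + c_1·λ - det, where tr = trace, c_1 = sum of the principal 2×2 minors, det = det(Sigma):
  tr = 7 + 6 + 5 = 18,
  c_1 = (7·6 - (-1)²) + (7·5 - (0)²) + (6·5 - (1)²) = 41 + 35 + 29 = 105,
  det = 7·(6·5 - (1)²) - (-1)·((-1)·5 - (1)·(0)) + (0)·((-1)·(1) - 6·(0)) = 7·(29) - (-1)·(-5) + (0)·(-1) = 198.
  So p(λ) = λ³ - 18λ² + 105λ - 198.
Step 2 — look for an integer root (rational root theorem: any rational root is an integer divisor of 198). Testing λ = 6:
  p(6) = 216 - 648 + 630 - 198 = 0  ✓
  Dividing out (λ - 6): p(λ) = (λ - 6)(λ² - 12λ + 33).
Step 3 — remaining eigenvalues from the quadratic λ² - 12λ + 33 = 0:
  Δ = 12² - 4·33 = 144 - 132 = 12,  λ = (12 ± √12)/2 = (12 ± 3.4641)/2 ≈ 7.7321 or 4.2679.
  Sorted: λ_1 = 7.7321,  λ_2 = 6,  λ_3 = 4.2679  (check: sum = 18 = tr ✓).

Step 4 — unit eigenvector for λ_1 ≈ 7.7321: v spans the null space of (Sigma - λ_1 I), whose rows are
  r_1 = (-0.7321, -1, 0),  r_2 = (-1, -1.7321, 1),  r_3 = (0, 1, -2.7321).
  v is orthogonal to every row, so take v ∝ r_1 × r_2 = ((-1)·(1) - (0)·(-1.7321), (0)·(-1) - (-0.7321)·(1), (-0.7321)·(-1.7321) - (-1)·(-1)) ≈ (-1, 0.7321, 0.2679).
  Rescale (multiply by -1 so the first nonzero entry is positive): u = (1, -0.7321, -0.2679).
  ||u|| = √((1)² + (-0.7321)² + (-0.2679)²) = √(1.6077) ≈ 1.2679,  v_1 = u/||u|| ≈ (0.7887, -0.5774, -0.2113) (||v_1|| = 1).

λ_1 = 7.7321,  λ_2 = 6,  λ_3 = 4.2679;  v_1 ≈ (0.7887, -0.5774, -0.2113)


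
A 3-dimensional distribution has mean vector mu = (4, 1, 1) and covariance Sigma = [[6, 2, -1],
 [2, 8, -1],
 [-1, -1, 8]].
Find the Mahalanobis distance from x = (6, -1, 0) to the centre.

Step 1 — centre the observation: (x - mu) = (2, -2, -1).

Step 2 — invert Sigma (cofactor / det for 3×3, or solve directly):
  Sigma^{-1} = [[0.1842, -0.0439, 0.0175],
 [-0.0439, 0.1374, 0.0117],
 [0.0175, 0.0117, 0.1287]].

Step 3 — form the quadratic (x - mu)^T · Sigma^{-1} · (x - mu):
  Sigma^{-1} · (x - mu) = (0.4386, -0.3743, -0.117).
  (x - mu)^T · [Sigma^{-1} · (x - mu)] = (2)·(0.4386) + (-2)·(-0.3743) + (-1)·(-0.117) = 1.7427.

Step 4 — take square root: d = √(1.7427) ≈ 1.3201.

d(x, mu) = √(1.7427) ≈ 1.3201


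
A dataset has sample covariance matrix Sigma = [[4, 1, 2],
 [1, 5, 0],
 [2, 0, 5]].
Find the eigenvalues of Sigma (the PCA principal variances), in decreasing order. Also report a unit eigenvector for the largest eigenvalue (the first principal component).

Step 1 — characteristic polynomial p(λ) = det(λI - Sigma) = λ³ - tr·λ² + c_1·λ - det, where tr = trace, c_1 = sum of the principal 2×2 minors, det = det(Sigma):
  tr = 4 + 5 + 5 = 14,
  c_1 = (4·5 - (1)²) + (4·5 - (2)²) + (5·5 - (0)²) = 19 + 16 + 25 = 60,
  det = 4·(5·5 - (0)²) - (1)·((1)·5 - (0)·(2)) + (2)·((1)·(0) - 5·(2)) = 4·(25) - (1)·(5) + (2)·(-10) = 75.
  So p(λ) = λ³ - 14λ² + 60λ - 75.
Step 2 — look for an integer root (rational root theorem: any rational root is an integer divisor of 75). Testing λ = 5:
  p(5) = 125 - 350 + 300 - 75 = 0  ✓
  Dividing out (λ - 5): p(λ) = (λ - 5)(λ² - 9λ + 15).
Step 3 — remaining eigenvalues from the quadratic λ² - 9λ + 15 = 0:
  Δ = 9² - 4·15 = 81 - 60 = 21,  λ = (9 ± √21)/2 = (9 ± 4.5826)/2 ≈ 6.7913 or 2.2087.
  Sorted: λ_1 = 6.7913,  λ_2 = 5,  λ_3 = 2.2087  (check: sum = 14 = tr ✓).

Step 4 — unit eigenvector for λ_1 ≈ 6.7913: v spans the null space of (Sigma - λ_1 I), whose rows are
  r_1 = (-2.7913, 1, 2),  r_2 = (1, -1.7913, 0),  r_3 = (2, 0, -1.7913).
  v is orthogonal to every row, so take v ∝ r_1 × r_2 = ((1)·(0) - (2)·(-1.7913), (2)·(1) - (-2.7913)·(0), (-2.7913)·(-1.7913) - (1)·(1)) ≈ (3.5826, 2, 4).
  Let u = (3.5826, 2, 4).
  ||u|| = √((3.5826)² + (2)² + (4)²) = √(32.8348) ≈ 5.7302,  v_1 = u/||u|| ≈ (0.6252, 0.349, 0.6981) (||v_1|| = 1).

λ_1 = 6.7913,  λ_2 = 5,  λ_3 = 2.2087;  v_1 ≈ (0.6252, 0.349, 0.6981)


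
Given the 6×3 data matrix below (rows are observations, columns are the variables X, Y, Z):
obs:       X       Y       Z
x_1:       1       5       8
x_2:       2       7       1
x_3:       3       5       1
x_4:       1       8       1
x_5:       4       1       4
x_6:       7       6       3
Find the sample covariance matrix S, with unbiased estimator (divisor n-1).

Step 1 — column means:
  mean(X) = (1 + 2 + 3 + 1 + 4 + 7) / 6 = 18/6 = 3
  mean(Y) = (5 + 7 + 5 + 8 + 1 + 6) / 6 = 32/6 = 5.3333
  mean(Z) = (8 + 1 + 1 + 1 + 4 + 3) / 6 = 18/6 = 3

Step 2 — sample covariance S[i,j] = (1/(n-1)) · Σ_k (x_{k,i} - mean_i) · (x_{k,j} - mean_j), with n-1 = 5.
  S[X,X] = ((-2)·(-2) + (-1)·(-1) + (0)·(0) + (-2)·(-2) + (1)·(1) + (4)·(4)) / 5 = 26/5 = 5.2
  S[X,Y] = ((-2)·(-0.3333) + (-1)·(1.6667) + (0)·(-0.3333) + (-2)·(2.6667) + (1)·(-4.3333) + (4)·(0.6667)) / 5 = -8/5 = -1.6
  S[X,Z] = ((-2)·(5) + (-1)·(-2) + (0)·(-2) + (-2)·(-2) + (1)·(1) + (4)·(0)) / 5 = -3/5 = -0.6
  S[Y,Y] = ((-0.3333)·(-0.3333) + (1.6667)·(1.6667) + (-0.3333)·(-0.3333) + (2.6667)·(2.6667) + (-4.3333)·(-4.3333) + (0.6667)·(0.6667)) / 5 = 29.3333/5 = 5.8667
  S[Y,Z] = ((-0.3333)·(5) + (1.6667)·(-2) + (-0.3333)·(-2) + (2.6667)·(-2) + (-4.3333)·(1) + (0.6667)·(0)) / 5 = -14/5 = -2.8
  S[Z,Z] = ((5)·(5) + (-2)·(-2) + (-2)·(-2) + (-2)·(-2) + (1)·(1) + (0)·(0)) / 5 = 38/5 = 7.6

S is symmetric (S[j,i] = S[i,j]). Assembling:

S = [[5.2, -1.6, -0.6],
 [-1.6, 5.8667, -2.8],
 [-0.6, -2.8, 7.6]]


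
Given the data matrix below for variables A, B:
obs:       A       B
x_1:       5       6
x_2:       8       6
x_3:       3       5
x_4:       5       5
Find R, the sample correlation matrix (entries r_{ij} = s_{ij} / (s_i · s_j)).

Step 1 — column means:
  mean(A) = (5 + 8 + 3 + 5) / 4 = 21/4 = 5.25
  mean(B) = (6 + 6 + 5 + 5) / 4 = 22/4 = 5.5

Step 2 — sample variances and covariances s[i,j] = (1/(n-1)) · Σ_k (x_{k,i} - mean_i) · (x_{k,j} - mean_j), with n-1 = 3:
  s[A,A] = ((-0.25)·(-0.25) + (2.75)·(2.75) + (-2.25)·(-2.25) + (-0.25)·(-0.25)) / 3 = 12.75/3 = 4.25
  s[A,B] = ((-0.25)·(0.5) + (2.75)·(0.5) + (-2.25)·(-0.5) + (-0.25)·(-0.5)) / 3 = 2.5/3 = 0.8333
  s[B,B] = ((0.5)·(0.5) + (0.5)·(0.5) + (-0.5)·(-0.5) + (-0.5)·(-0.5)) / 3 = 1/3 = 0.3333
  Sample standard deviations s_i = √(s[i,i]):
  s(A) = √(4.25) = 2.0616
  s(B) = √(0.3333) = 0.5774

Step 3 — r_{ij} = s_{ij} / (s_i · s_j):
  r[A,A] = 1 (diagonal).
  r[A,B] = 0.8333 / (2.0616 · 0.5774) = 0.8333 / 1.1902 = 0.7001
  r[B,B] = 1 (diagonal).

R is symmetric with unit diagonal. Assembling:

R = [[1, 0.7001],
 [0.7001, 1]]


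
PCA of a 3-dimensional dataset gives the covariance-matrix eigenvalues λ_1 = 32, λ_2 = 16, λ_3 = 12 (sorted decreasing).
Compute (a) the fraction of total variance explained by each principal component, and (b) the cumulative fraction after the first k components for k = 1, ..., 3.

Step 1 — total variance = trace(Sigma) = Σ λ_i = 32 + 16 + 12 = 60.

Step 2 — fraction explained by component i = λ_i / Σ λ:
  PC1: 32/60 = 0.5333
  PC2: 16/60 = 0.2667
  PC3: 12/60 = 0.2

Step 3 — cumulative fraction after k components = (λ_1 + ... + λ_k) / Σ λ:
  k = 1: 32/60 = 0.5333
  k = 2: (32 + 16)/60 = 48/60 = 0.8
  k = 3: (32 + 16 + 12)/60 = 60/60 = 1

Summary (fraction, with percent):

explained: PC1 0.5333 (53.33%), PC2 0.2667 (26.67%), PC3 0.2 (20%);  cumulative: 0.5333, 0.8, 1


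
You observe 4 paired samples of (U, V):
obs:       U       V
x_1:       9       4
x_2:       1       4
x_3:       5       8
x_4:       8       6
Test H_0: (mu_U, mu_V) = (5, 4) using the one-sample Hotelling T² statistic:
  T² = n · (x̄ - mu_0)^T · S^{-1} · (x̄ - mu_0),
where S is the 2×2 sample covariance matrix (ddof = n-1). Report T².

Step 1 — sample mean vector:
  mean(U) = (9 + 1 + 5 + 8) / 4 = 23/4 = 5.75
  mean(V) = (4 + 4 + 8 + 6) / 4 = 22/4 = 5.5
  x̄ = (5.75, 5.5),  deviation x̄ - mu_0 = (5.75, 5.5) - (5, 4) = (0.75, 1.5).

Step 2 — sample covariance matrix, S[i,j] = (1/(n-1)) · Σ_k (x_{k,i} - mean_i) · (x_{k,j} - mean_j), divisor n-1 = 3:
  S[U,U] = ((3.25)·(3.25) + (-4.75)·(-4.75) + (-0.75)·(-0.75) + (2.25)·(2.25)) / 3 = 38.75/3 = 12.9167
  S[U,V] = ((3.25)·(-1.5) + (-4.75)·(-1.5) + (-0.75)·(2.5) + (2.25)·(0.5)) / 3 = 1.5/3 = 0.5
  S[V,V] = ((-1.5)·(-1.5) + (-1.5)·(-1.5) + (2.5)·(2.5) + (0.5)·(0.5)) / 3 = 11/3 = 3.6667
  S = [[12.9167, 0.5],
 [0.5, 3.6667]].

Step 3 — invert S. det(S) = 12.9167·3.6667 - (0.5)² = 47.1111.
  S^{-1} = (1/det) · [[d, -b], [-b, a]] = [[0.0778, -0.0106],
 [-0.0106, 0.2742]].

Step 4 — quadratic form (x̄ - mu_0)^T · S^{-1} · (x̄ - mu_0):
  S^{-1} · (x̄ - mu_0) = (0.0425, 0.4033),
  (x̄ - mu_0)^T · [...] = (0.75)·(0.0425) + (1.5)·(0.4033) = 0.6368.

Step 5 — scale by n: T² = 4 · 0.6368 = 2.5472.

T² ≈ 2.5472


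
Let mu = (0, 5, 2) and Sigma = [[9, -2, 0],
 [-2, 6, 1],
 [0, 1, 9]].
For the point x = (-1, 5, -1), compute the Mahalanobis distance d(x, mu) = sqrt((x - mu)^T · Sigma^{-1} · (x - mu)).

Step 1 — centre the observation: (x - mu) = (-1, 0, -3).

Step 2 — invert Sigma (cofactor / det for 3×3, or solve directly):
  Sigma^{-1} = [[0.1202, 0.0408, -0.0045],
 [0.0408, 0.1837, -0.0204],
 [-0.0045, -0.0204, 0.1134]].

Step 3 — form the quadratic (x - mu)^T · Sigma^{-1} · (x - mu):
  Sigma^{-1} · (x - mu) = (-0.1066, 0.0204, -0.3356).
  (x - mu)^T · [Sigma^{-1} · (x - mu)] = (-1)·(-0.1066) + (0)·(0.0204) + (-3)·(-0.3356) = 1.1134.

Step 4 — take square root: d = √(1.1134) ≈ 1.0552.

d(x, mu) = √(1.1134) ≈ 1.0552


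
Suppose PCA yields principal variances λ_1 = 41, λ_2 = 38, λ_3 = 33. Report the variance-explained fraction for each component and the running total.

Step 1 — total variance = trace(Sigma) = Σ λ_i = 41 + 38 + 33 = 112.

Step 2 — fraction explained by component i = λ_i / Σ λ:
  PC1: 41/112 = 0.3661
  PC2: 38/112 = 0.3393
  PC3: 33/112 = 0.2946

Step 3 — cumulative fraction after k components = (λ_1 + ... + λ_k) / Σ λ:
  k = 1: 41/112 = 0.3661
  k = 2: (41 + 38)/112 = 79/112 = 0.7054
  k = 3: (41 + 38 + 33)/112 = 112/112 = 1

Summary (fraction, with percent):

explained: PC1 0.3661 (36.61%), PC2 0.3393 (33.93%), PC3 0.2946 (29.46%);  cumulative: 0.3661, 0.7054, 1


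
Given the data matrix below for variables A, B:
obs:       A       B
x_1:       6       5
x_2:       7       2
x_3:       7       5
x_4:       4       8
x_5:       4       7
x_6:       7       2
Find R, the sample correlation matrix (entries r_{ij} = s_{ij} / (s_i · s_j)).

Step 1 — column means:
  mean(A) = (6 + 7 + 7 + 4 + 4 + 7) / 6 = 35/6 = 5.8333
  mean(B) = (5 + 2 + 5 + 8 + 7 + 2) / 6 = 29/6 = 4.8333

Step 2 — sample variances and covariances s[i,j] = (1/(n-1)) · Σ_k (x_{k,i} - mean_i) · (x_{k,j} - mean_j), with n-1 = 5:
  s[A,A] = ((0.1667)·(0.1667) + (1.1667)·(1.1667) + (1.1667)·(1.1667) + (-1.8333)·(-1.8333) + (-1.8333)·(-1.8333) + (1.1667)·(1.1667)) / 5 = 10.8333/5 = 2.1667
  s[A,B] = ((0.1667)·(0.1667) + (1.1667)·(-2.8333) + (1.1667)·(0.1667) + (-1.8333)·(3.1667) + (-1.8333)·(2.1667) + (1.1667)·(-2.8333)) / 5 = -16.1667/5 = -3.2333
  s[B,B] = ((0.1667)·(0.1667) + (-2.8333)·(-2.8333) + (0.1667)·(0.1667) + (3.1667)·(3.1667) + (2.1667)·(2.1667) + (-2.8333)·(-2.8333)) / 5 = 30.8333/5 = 6.1667
  Sample standard deviations s_i = √(s[i,i]):
  s(A) = √(2.1667) = 1.472
  s(B) = √(6.1667) = 2.4833

Step 3 — r_{ij} = s_{ij} / (s_i · s_j):
  r[A,A] = 1 (diagonal).
  r[A,B] = -3.2333 / (1.472 · 2.4833) = -3.2333 / 3.6553 = -0.8846
  r[B,B] = 1 (diagonal).

R is symmetric with unit diagonal. Assembling:

R = [[1, -0.8846],
 [-0.8846, 1]]


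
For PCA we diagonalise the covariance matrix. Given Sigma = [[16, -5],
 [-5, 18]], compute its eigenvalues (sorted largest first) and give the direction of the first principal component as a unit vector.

Step 1 — characteristic polynomial of 2×2 Sigma:
  det(Sigma - λI) = λ² - trace · λ + det = 0.
  trace = 16 + 18 = 34, det = 16·18 - (-5)² = 263.
Step 2 — discriminant:
  Δ = trace² - 4·det = 1156 - 1052 = 104.
Step 3 — eigenvalues:
  λ = (trace ± √Δ)/2 = (34 ± 10.198)/2,
  λ_1 = 22.099,  λ_2 = 11.901.

Step 4 — unit eigenvector for λ_1: solve (Sigma - λ_1 I)v = 0. First row:
  (16 - 22.099)·v_x + (-5)·v_y = 0, i.e. (-6.099)·v_x + (-5)·v_y = 0,
  so v ∝ (b, λ_1 - a) = (-5, 6.099); multiply by -1 so the first entry is positive: u = (5, -6.099).
  ||u|| = √((5)² + (-6.099)²) = √(62.198) ≈ 7.8866,
  v_1 = u/||u|| ≈ (0.634, -0.7733) (||v_1|| = 1).

λ_1 = 22.099,  λ_2 = 11.901;  v_1 ≈ (0.634, -0.7733)


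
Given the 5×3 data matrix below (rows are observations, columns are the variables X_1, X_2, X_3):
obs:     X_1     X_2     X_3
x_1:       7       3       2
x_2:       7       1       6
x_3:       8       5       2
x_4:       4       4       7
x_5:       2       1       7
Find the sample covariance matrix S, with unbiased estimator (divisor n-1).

Step 1 — column means:
  mean(X_1) = (7 + 7 + 8 + 4 + 2) / 5 = 28/5 = 5.6
  mean(X_2) = (3 + 1 + 5 + 4 + 1) / 5 = 14/5 = 2.8
  mean(X_3) = (2 + 6 + 2 + 7 + 7) / 5 = 24/5 = 4.8

Step 2 — sample covariance S[i,j] = (1/(n-1)) · Σ_k (x_{k,i} - mean_i) · (x_{k,j} - mean_j), with n-1 = 4.
  S[X_1,X_1] = ((1.4)·(1.4) + (1.4)·(1.4) + (2.4)·(2.4) + (-1.6)·(-1.6) + (-3.6)·(-3.6)) / 4 = 25.2/4 = 6.3
  S[X_1,X_2] = ((1.4)·(0.2) + (1.4)·(-1.8) + (2.4)·(2.2) + (-1.6)·(1.2) + (-3.6)·(-1.8)) / 4 = 7.6/4 = 1.9
  S[X_1,X_3] = ((1.4)·(-2.8) + (1.4)·(1.2) + (2.4)·(-2.8) + (-1.6)·(2.2) + (-3.6)·(2.2)) / 4 = -20.4/4 = -5.1
  S[X_2,X_2] = ((0.2)·(0.2) + (-1.8)·(-1.8) + (2.2)·(2.2) + (1.2)·(1.2) + (-1.8)·(-1.8)) / 4 = 12.8/4 = 3.2
  S[X_2,X_3] = ((0.2)·(-2.8) + (-1.8)·(1.2) + (2.2)·(-2.8) + (1.2)·(2.2) + (-1.8)·(2.2)) / 4 = -10.2/4 = -2.55
  S[X_3,X_3] = ((-2.8)·(-2.8) + (1.2)·(1.2) + (-2.8)·(-2.8) + (2.2)·(2.2) + (2.2)·(2.2)) / 4 = 26.8/4 = 6.7

S is symmetric (S[j,i] = S[i,j]). Assembling:

S = [[6.3, 1.9, -5.1],
 [1.9, 3.2, -2.55],
 [-5.1, -2.55, 6.7]]


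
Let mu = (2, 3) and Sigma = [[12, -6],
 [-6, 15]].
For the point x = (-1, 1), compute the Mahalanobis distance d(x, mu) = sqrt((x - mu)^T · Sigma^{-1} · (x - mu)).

Step 1 — centre the observation: (x - mu) = (-3, -2).

Step 2 — invert Sigma. det(Sigma) = 12·15 - (-6)² = 144.
  Sigma^{-1} = (1/det) · [[d, -b], [-b, a]] = [[0.1042, 0.0417],
 [0.0417, 0.0833]].

Step 3 — form the quadratic (x - mu)^T · Sigma^{-1} · (x - mu):
  Sigma^{-1} · (x - mu) = (-0.3958, -0.2917).
  (x - mu)^T · [Sigma^{-1} · (x - mu)] = (-3)·(-0.3958) + (-2)·(-0.2917) = 1.7708.

Step 4 — take square root: d = √(1.7708) ≈ 1.3307.

d(x, mu) = √(1.7708) ≈ 1.3307


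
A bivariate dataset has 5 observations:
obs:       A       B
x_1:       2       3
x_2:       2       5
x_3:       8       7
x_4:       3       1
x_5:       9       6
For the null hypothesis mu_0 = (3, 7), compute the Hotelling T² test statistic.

Step 1 — sample mean vector:
  mean(A) = (2 + 2 + 8 + 3 + 9) / 5 = 24/5 = 4.8
  mean(B) = (3 + 5 + 7 + 1 + 6) / 5 = 22/5 = 4.4
  x̄ = (4.8, 4.4),  deviation x̄ - mu_0 = (4.8, 4.4) - (3, 7) = (1.8, -2.6).

Step 2 — sample covariance matrix, S[i,j] = (1/(n-1)) · Σ_k (x_{k,i} - mean_i) · (x_{k,j} - mean_j), divisor n-1 = 4:
  S[A,A] = ((-2.8)·(-2.8) + (-2.8)·(-2.8) + (3.2)·(3.2) + (-1.8)·(-1.8) + (4.2)·(4.2)) / 4 = 46.8/4 = 11.7
  S[A,B] = ((-2.8)·(-1.4) + (-2.8)·(0.6) + (3.2)·(2.6) + (-1.8)·(-3.4) + (4.2)·(1.6)) / 4 = 23.4/4 = 5.85
  S[B,B] = ((-1.4)·(-1.4) + (0.6)·(0.6) + (2.6)·(2.6) + (-3.4)·(-3.4) + (1.6)·(1.6)) / 4 = 23.2/4 = 5.8
  S = [[11.7, 5.85],
 [5.85, 5.8]].

Step 3 — invert S. det(S) = 11.7·5.8 - (5.85)² = 33.6375.
  S^{-1} = (1/det) · [[d, -b], [-b, a]] = [[0.1724, -0.1739],
 [-0.1739, 0.3478]].

Step 4 — quadratic form (x̄ - mu_0)^T · S^{-1} · (x̄ - mu_0):
  S^{-1} · (x̄ - mu_0) = (0.7625, -1.2174),
  (x̄ - mu_0)^T · [...] = (1.8)·(0.7625) + (-2.6)·(-1.2174) = 4.5378.

Step 5 — scale by n: T² = 5 · 4.5378 = 22.689.

T² ≈ 22.689
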